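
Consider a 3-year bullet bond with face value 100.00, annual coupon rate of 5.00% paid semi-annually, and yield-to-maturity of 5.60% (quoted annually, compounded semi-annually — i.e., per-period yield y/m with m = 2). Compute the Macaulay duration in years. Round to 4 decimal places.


Coupon per period c = face * coupon_rate / m = 2.500000
Periods per year m = 2; per-period yield y/m = 0.028000
Number of cashflows N = 6
Cashflows (t years, CF_t, discount factor 1/(1+y/m)^(m*t), PV):
  t = 0.5000: CF_t = 2.500000, DF = 0.972763, PV = 2.431907
  t = 1.0000: CF_t = 2.500000, DF = 0.946267, PV = 2.365668
  t = 1.5000: CF_t = 2.500000, DF = 0.920493, PV = 2.301233
  t = 2.0000: CF_t = 2.500000, DF = 0.895422, PV = 2.238554
  t = 2.5000: CF_t = 2.500000, DF = 0.871033, PV = 2.177582
  t = 3.0000: CF_t = 102.500000, DF = 0.847308, PV = 86.849071
Price P = sum_t PV_t = 98.364014
Macaulay numerator sum_t t * PV_t:
  t * PV_t at t = 0.5000: 1.215953
  t * PV_t at t = 1.0000: 2.365668
  t * PV_t at t = 1.5000: 3.451850
  t * PV_t at t = 2.0000: 4.477108
  t * PV_t at t = 2.5000: 5.443954
  t * PV_t at t = 3.0000: 260.547213
Macaulay duration D = (sum_t t * PV_t) / P = 277.501746 / 98.364014 = 2.821171

Answer: Macaulay duration = 2.8212 years


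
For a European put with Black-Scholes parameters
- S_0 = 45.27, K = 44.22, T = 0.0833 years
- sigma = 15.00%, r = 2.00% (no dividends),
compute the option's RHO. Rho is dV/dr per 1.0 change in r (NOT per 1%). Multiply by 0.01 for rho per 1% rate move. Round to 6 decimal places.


d1 = 0.6021931128; d2 = 0.5589005038
phi(d1) = 0.3327856115; exp(-qT) = 1.0000000000; exp(-rT) = 0.9983353870
N(-d2) = 0.2881148128
Rho = -K*T*exp(-rT)*N(-d2) = -44.2200 * 0.0833 * 0.9983353870 * 0.2881148128 = -1.059512

Answer: Rho = -1.059512


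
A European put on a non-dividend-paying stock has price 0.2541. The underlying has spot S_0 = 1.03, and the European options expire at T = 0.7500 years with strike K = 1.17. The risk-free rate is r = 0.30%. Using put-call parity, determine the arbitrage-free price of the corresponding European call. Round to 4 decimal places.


Put-call parity: C - P = S_0 * exp(-qT) - K * exp(-rT).
S_0 * exp(-qT) = 1.0300 * 1.00000000 = 1.03000000
K * exp(-rT) = 1.1700 * 0.99775253 = 1.16737046
C = P + S*exp(-qT) - K*exp(-rT)
C = 0.2541 + 1.03000000 - 1.16737046 = 0.1167

Answer: Call price = 0.1167


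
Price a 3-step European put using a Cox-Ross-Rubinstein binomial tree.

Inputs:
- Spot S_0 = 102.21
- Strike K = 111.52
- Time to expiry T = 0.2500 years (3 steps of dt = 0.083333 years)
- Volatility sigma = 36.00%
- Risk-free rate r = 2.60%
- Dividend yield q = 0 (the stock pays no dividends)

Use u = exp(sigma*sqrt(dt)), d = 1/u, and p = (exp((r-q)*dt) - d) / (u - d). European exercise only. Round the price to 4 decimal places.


Answer: Price = V(0,0) = 12.4391

Derivation:
dt = T/N = 0.083333
u = exp(sigma*sqrt(dt)) = 1.109515; d = 1/u = 0.901295
p = (exp((r-q)*dt) - d) / (u - d) = 0.484460
Discount per step: exp(-r*dt) = 0.997836
Stock lattice S(k, i) with i counting down-moves:
  k=0: S(0,0) = 102.2100
  k=1: S(1,0) = 113.4035; S(1,1) = 92.1213
  k=2: S(2,0) = 125.8229; S(2,1) = 102.2100; S(2,2) = 83.0285
  k=3: S(3,0) = 139.6024; S(3,1) = 113.4035; S(3,2) = 92.1213; S(3,3) = 74.8331
Terminal payoffs V(N, i) = max(K - S_T, 0):
  V(3,0) = 0.000000; V(3,1) = 0.000000; V(3,2) = 19.398674; V(3,3) = 36.686894
Backward induction: V(k, i) = exp(-r*dt) * [p * V(k+1, i) + (1-p) * V(k+1, i+1)].
  V(2,0) = exp(-r*dt) * [p*0.000000 + (1-p)*0.000000] = 0.000000
  V(2,1) = exp(-r*dt) * [p*0.000000 + (1-p)*19.398674] = 9.979157
  V(2,2) = exp(-r*dt) * [p*19.398674 + (1-p)*36.686894] = 28.250176
  V(1,0) = exp(-r*dt) * [p*0.000000 + (1-p)*9.979157] = 5.133525
  V(1,1) = exp(-r*dt) * [p*9.979157 + (1-p)*28.250176] = 19.356622
  V(0,0) = exp(-r*dt) * [p*5.133525 + (1-p)*19.356622] = 12.439127


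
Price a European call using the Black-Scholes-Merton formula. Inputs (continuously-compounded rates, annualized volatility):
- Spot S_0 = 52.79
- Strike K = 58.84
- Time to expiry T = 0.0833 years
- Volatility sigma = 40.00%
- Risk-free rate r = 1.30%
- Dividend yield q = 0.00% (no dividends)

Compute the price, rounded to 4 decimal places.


Answer: Price = 0.6100

Derivation:
d1 = (ln(S/K) + (r - q + 0.5*sigma^2) * T) / (sigma * sqrt(T)) = -0.87272302
d2 = d1 - sigma * sqrt(T) = -0.98816997
exp(-rT) = 0.99891769; exp(-qT) = 1.00000000
C = S_0 * exp(-qT) * N(d1) - K * exp(-rT) * N(d2)
N(d1) = 0.19140703; N(d2) = 0.16153471
C = 52.7900 * 1.00000000 * 0.19140703 - 58.8400 * 0.99891769 * 0.16153471 = 0.6100


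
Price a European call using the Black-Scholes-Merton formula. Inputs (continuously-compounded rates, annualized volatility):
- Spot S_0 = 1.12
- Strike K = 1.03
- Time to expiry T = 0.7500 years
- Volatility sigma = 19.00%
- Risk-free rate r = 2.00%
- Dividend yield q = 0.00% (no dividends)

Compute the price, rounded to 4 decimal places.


d1 = (ln(S/K) + (r - q + 0.5*sigma^2) * T) / (sigma * sqrt(T)) = 0.68253366
d2 = d1 - sigma * sqrt(T) = 0.51798883
exp(-rT) = 0.98511194; exp(-qT) = 1.00000000
C = S_0 * exp(-qT) * N(d1) - K * exp(-rT) * N(d2)
N(d1) = 0.75254922; N(d2) = 0.69776697
C = 1.1200 * 1.00000000 * 0.75254922 - 1.0300 * 0.98511194 * 0.69776697 = 0.1349

Answer: Price = 0.1349


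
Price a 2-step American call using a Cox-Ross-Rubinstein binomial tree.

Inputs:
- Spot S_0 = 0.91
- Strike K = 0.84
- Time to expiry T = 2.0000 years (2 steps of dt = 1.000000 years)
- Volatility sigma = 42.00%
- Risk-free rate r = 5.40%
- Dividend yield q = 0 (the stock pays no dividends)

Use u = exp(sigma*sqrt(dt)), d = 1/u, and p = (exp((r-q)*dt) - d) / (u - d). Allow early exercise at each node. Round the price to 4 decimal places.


Answer: Price = V(0,0) = 0.2727

Derivation:
dt = T/N = 1.000000
u = exp(sigma*sqrt(dt)) = 1.521962; d = 1/u = 0.657047
p = (exp((r-q)*dt) - d) / (u - d) = 0.460667
Discount per step: exp(-r*dt) = 0.947432
Stock lattice S(k, i) with i counting down-moves:
  k=0: S(0,0) = 0.9100
  k=1: S(1,0) = 1.3850; S(1,1) = 0.5979
  k=2: S(2,0) = 2.1079; S(2,1) = 0.9100; S(2,2) = 0.3929
Terminal payoffs V(N, i) = max(S_T - K, 0):
  V(2,0) = 1.267894; V(2,1) = 0.070000; V(2,2) = 0.000000
Backward induction: V(k, i) = exp(-r*dt) * [p * V(k+1, i) + (1-p) * V(k+1, i+1)]; then take max(V_cont, immediate exercise) for American.
  V(1,0) = exp(-r*dt) * [p*1.267894 + (1-p)*0.070000] = 0.589142; exercise = 0.544985; V(1,0) = max -> 0.589142
  V(1,1) = exp(-r*dt) * [p*0.070000 + (1-p)*0.000000] = 0.030552; exercise = 0.000000; V(1,1) = max -> 0.030552
  V(0,0) = exp(-r*dt) * [p*0.589142 + (1-p)*0.030552] = 0.272743; exercise = 0.070000; V(0,0) = max -> 0.272743


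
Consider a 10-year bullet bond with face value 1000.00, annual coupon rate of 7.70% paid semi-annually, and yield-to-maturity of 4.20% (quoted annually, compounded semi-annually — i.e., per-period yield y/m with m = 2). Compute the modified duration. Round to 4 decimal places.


Answer: Modified duration = 7.3702

Derivation:
Coupon per period c = face * coupon_rate / m = 38.500000
Periods per year m = 2; per-period yield y/m = 0.021000
Number of cashflows N = 20
Cashflows (t years, CF_t, discount factor 1/(1+y/m)^(m*t), PV):
  t = 0.5000: CF_t = 38.500000, DF = 0.979432, PV = 37.708129
  t = 1.0000: CF_t = 38.500000, DF = 0.959287, PV = 36.932546
  t = 1.5000: CF_t = 38.500000, DF = 0.939556, PV = 36.172915
  t = 2.0000: CF_t = 38.500000, DF = 0.920231, PV = 35.428908
  t = 2.5000: CF_t = 38.500000, DF = 0.901304, PV = 34.700203
  t = 3.0000: CF_t = 38.500000, DF = 0.882766, PV = 33.986487
  t = 3.5000: CF_t = 38.500000, DF = 0.864609, PV = 33.287451
  t = 4.0000: CF_t = 38.500000, DF = 0.846826, PV = 32.602792
  t = 4.5000: CF_t = 38.500000, DF = 0.829408, PV = 31.932215
  t = 5.0000: CF_t = 38.500000, DF = 0.812349, PV = 31.275431
  t = 5.5000: CF_t = 38.500000, DF = 0.795640, PV = 30.632156
  t = 6.0000: CF_t = 38.500000, DF = 0.779276, PV = 30.002112
  t = 6.5000: CF_t = 38.500000, DF = 0.763247, PV = 29.385026
  t = 7.0000: CF_t = 38.500000, DF = 0.747549, PV = 28.780633
  t = 7.5000: CF_t = 38.500000, DF = 0.732173, PV = 28.188671
  t = 8.0000: CF_t = 38.500000, DF = 0.717114, PV = 27.608884
  t = 8.5000: CF_t = 38.500000, DF = 0.702364, PV = 27.041023
  t = 9.0000: CF_t = 38.500000, DF = 0.687918, PV = 26.484841
  t = 9.5000: CF_t = 38.500000, DF = 0.673769, PV = 25.940099
  t = 10.0000: CF_t = 1038.500000, DF = 0.659911, PV = 685.317243
Price P = sum_t PV_t = 1283.407765
First compute Macaulay numerator sum_t t * PV_t:
  t * PV_t at t = 0.5000: 18.854065
  t * PV_t at t = 1.0000: 36.932546
  t * PV_t at t = 1.5000: 54.259372
  t * PV_t at t = 2.0000: 70.857815
  t * PV_t at t = 2.5000: 86.750508
  t * PV_t at t = 3.0000: 101.959461
  t * PV_t at t = 3.5000: 116.506077
  t * PV_t at t = 4.0000: 130.411168
  t * PV_t at t = 4.5000: 143.694969
  t * PV_t at t = 5.0000: 156.377157
  t * PV_t at t = 5.5000: 168.476859
  t * PV_t at t = 6.0000: 180.012671
  t * PV_t at t = 6.5000: 191.002670
  t * PV_t at t = 7.0000: 201.464430
  t * PV_t at t = 7.5000: 211.415031
  t * PV_t at t = 8.0000: 220.871074
  t * PV_t at t = 8.5000: 229.848694
  t * PV_t at t = 9.0000: 238.363570
  t * PV_t at t = 9.5000: 246.430941
  t * PV_t at t = 10.0000: 6853.172431
Macaulay duration D = 9657.661509 / 1283.407765 = 7.525014
Modified duration = D / (1 + y/m) = 7.525014 / (1 + 0.021000) = 7.370239


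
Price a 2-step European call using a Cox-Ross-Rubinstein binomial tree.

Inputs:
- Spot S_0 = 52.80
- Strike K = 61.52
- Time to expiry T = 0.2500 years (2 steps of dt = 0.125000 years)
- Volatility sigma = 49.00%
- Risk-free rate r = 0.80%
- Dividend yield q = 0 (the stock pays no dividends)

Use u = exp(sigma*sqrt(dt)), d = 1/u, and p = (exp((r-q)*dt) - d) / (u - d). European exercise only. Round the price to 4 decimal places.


dt = T/N = 0.125000
u = exp(sigma*sqrt(dt)) = 1.189153; d = 1/u = 0.840935
p = (exp((r-q)*dt) - d) / (u - d) = 0.459671
Discount per step: exp(-r*dt) = 0.999000
Stock lattice S(k, i) with i counting down-moves:
  k=0: S(0,0) = 52.8000
  k=1: S(1,0) = 62.7873; S(1,1) = 44.4014
  k=2: S(2,0) = 74.6637; S(2,1) = 52.8000; S(2,2) = 37.3386
Terminal payoffs V(N, i) = max(S_T - K, 0):
  V(2,0) = 13.143661; V(2,1) = 0.000000; V(2,2) = 0.000000
Backward induction: V(k, i) = exp(-r*dt) * [p * V(k+1, i) + (1-p) * V(k+1, i+1)].
  V(1,0) = exp(-r*dt) * [p*13.143661 + (1-p)*0.000000] = 6.035720
  V(1,1) = exp(-r*dt) * [p*0.000000 + (1-p)*0.000000] = 0.000000
  V(0,0) = exp(-r*dt) * [p*6.035720 + (1-p)*0.000000] = 2.771672

Answer: Price = V(0,0) = 2.7717


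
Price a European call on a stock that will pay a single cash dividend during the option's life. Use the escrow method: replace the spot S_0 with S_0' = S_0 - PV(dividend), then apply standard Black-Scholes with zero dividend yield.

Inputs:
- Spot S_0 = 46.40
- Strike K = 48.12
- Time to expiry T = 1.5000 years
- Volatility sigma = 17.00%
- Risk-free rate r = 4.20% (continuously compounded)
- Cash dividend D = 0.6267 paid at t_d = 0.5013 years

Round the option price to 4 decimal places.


Answer: Price = 4.0811

Derivation:
PV(D) = D * exp(-r * t_d) = 0.6267 * 0.97916550 = 0.61364302
S_0' = S_0 - PV(D) = 46.4000 - 0.61364302 = 45.78635698
d1 = (ln(S_0'/K) + (r + sigma^2/2)*T) / (sigma*sqrt(T)) = 0.16792584
d2 = d1 - sigma*sqrt(T) = -0.04028079
exp(-rT) = 0.93894347
N(d1) = 0.56667919; N(d2) = 0.48393464
C = S_0' * N(d1) - K * exp(-rT) * N(d2) = 45.78635698 * 0.56667919 - 48.1200 * 0.93894347 * 0.48393464 = 4.0811


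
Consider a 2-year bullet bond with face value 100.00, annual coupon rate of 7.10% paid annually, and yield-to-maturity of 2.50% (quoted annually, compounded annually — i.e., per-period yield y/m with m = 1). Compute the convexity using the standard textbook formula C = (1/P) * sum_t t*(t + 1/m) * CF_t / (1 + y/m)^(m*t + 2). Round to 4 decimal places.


Coupon per period c = face * coupon_rate / m = 7.100000
Periods per year m = 1; per-period yield y/m = 0.025000
Number of cashflows N = 2
Cashflows (t years, CF_t, discount factor 1/(1+y/m)^(m*t), PV):
  t = 1.0000: CF_t = 7.100000, DF = 0.975610, PV = 6.926829
  t = 2.0000: CF_t = 107.100000, DF = 0.951814, PV = 101.939322
Price P = sum_t PV_t = 108.866151
Convexity numerator sum_t t*(t + 1/m) * CF_t / (1+y/m)^(m*t + 2):
  t = 1.0000: term = 13.186112
  t = 2.0000: term = 582.163884
Convexity = (1/P) * sum = 595.349996 / 108.866151 = 5.468642

Answer: Convexity = 5.4686


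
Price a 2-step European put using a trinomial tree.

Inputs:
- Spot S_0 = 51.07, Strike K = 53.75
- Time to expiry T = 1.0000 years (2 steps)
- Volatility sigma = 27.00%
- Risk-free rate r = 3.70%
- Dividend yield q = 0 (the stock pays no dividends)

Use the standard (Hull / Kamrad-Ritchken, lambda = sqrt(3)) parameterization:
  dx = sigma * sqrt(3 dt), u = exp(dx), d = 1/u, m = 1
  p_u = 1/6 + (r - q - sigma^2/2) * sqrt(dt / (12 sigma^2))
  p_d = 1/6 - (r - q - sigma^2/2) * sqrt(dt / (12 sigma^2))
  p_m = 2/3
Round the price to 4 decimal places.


Answer: Price = V(0,0) = 5.6651

Derivation:
dt = T/N = 0.500000; dx = sigma*sqrt(3*dt) = 0.330681
u = exp(dx) = 1.391916; d = 1/u = 0.718434
p_u = 0.167082, p_m = 0.666667, p_d = 0.166251
Discount per step: exp(-r*dt) = 0.981670
Stock lattice S(k, j) with j the centered position index:
  k=0: S(0,+0) = 51.0700
  k=1: S(1,-1) = 36.6904; S(1,+0) = 51.0700; S(1,+1) = 71.0851
  k=2: S(2,-2) = 26.3597; S(2,-1) = 36.6904; S(2,+0) = 51.0700; S(2,+1) = 71.0851; S(2,+2) = 98.9445
Terminal payoffs V(N, j) = max(K - S_T, 0):
  V(2,-2) = 27.390335; V(2,-1) = 17.059564; V(2,+0) = 2.680000; V(2,+1) = 0.000000; V(2,+2) = 0.000000
Backward induction: V(k, j) = exp(-r*dt) * [p_u * V(k+1, j+1) + p_m * V(k+1, j) + p_d * V(k+1, j-1)]
  V(1,-1) = exp(-r*dt) * [p_u*2.680000 + p_m*17.059564 + p_d*27.390335] = 16.074347
  V(1,+0) = exp(-r*dt) * [p_u*0.000000 + p_m*2.680000 + p_d*17.059564] = 4.538098
  V(1,+1) = exp(-r*dt) * [p_u*0.000000 + p_m*0.000000 + p_d*2.680000] = 0.437385
  V(0,+0) = exp(-r*dt) * [p_u*0.437385 + p_m*4.538098 + p_d*16.074347] = 5.665073


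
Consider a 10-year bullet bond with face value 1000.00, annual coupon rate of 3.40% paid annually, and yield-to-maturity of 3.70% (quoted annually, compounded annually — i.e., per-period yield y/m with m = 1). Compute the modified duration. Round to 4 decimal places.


Coupon per period c = face * coupon_rate / m = 34.000000
Periods per year m = 1; per-period yield y/m = 0.037000
Number of cashflows N = 10
Cashflows (t years, CF_t, discount factor 1/(1+y/m)^(m*t), PV):
  t = 1.0000: CF_t = 34.000000, DF = 0.964320, PV = 32.786885
  t = 2.0000: CF_t = 34.000000, DF = 0.929913, PV = 31.617054
  t = 3.0000: CF_t = 34.000000, DF = 0.896734, PV = 30.488963
  t = 4.0000: CF_t = 34.000000, DF = 0.864739, PV = 29.401121
  t = 5.0000: CF_t = 34.000000, DF = 0.833885, PV = 28.352094
  t = 6.0000: CF_t = 34.000000, DF = 0.804132, PV = 27.340495
  t = 7.0000: CF_t = 34.000000, DF = 0.775441, PV = 26.364991
  t = 8.0000: CF_t = 34.000000, DF = 0.747773, PV = 25.424292
  t = 9.0000: CF_t = 34.000000, DF = 0.721093, PV = 24.517157
  t = 10.0000: CF_t = 1034.000000, DF = 0.695364, PV = 719.006762
Price P = sum_t PV_t = 975.299814
First compute Macaulay numerator sum_t t * PV_t:
  t * PV_t at t = 1.0000: 32.786885
  t * PV_t at t = 2.0000: 63.234108
  t * PV_t at t = 3.0000: 91.466888
  t * PV_t at t = 4.0000: 117.604485
  t * PV_t at t = 5.0000: 141.760468
  t * PV_t at t = 6.0000: 164.042972
  t * PV_t at t = 7.0000: 184.554935
  t * PV_t at t = 8.0000: 203.394335
  t * PV_t at t = 9.0000: 220.654414
  t * PV_t at t = 10.0000: 7190.067621
Macaulay duration D = 8409.567112 / 975.299814 = 8.622546
Modified duration = D / (1 + y/m) = 8.622546 / (1 + 0.037000) = 8.314894

Answer: Modified duration = 8.3149


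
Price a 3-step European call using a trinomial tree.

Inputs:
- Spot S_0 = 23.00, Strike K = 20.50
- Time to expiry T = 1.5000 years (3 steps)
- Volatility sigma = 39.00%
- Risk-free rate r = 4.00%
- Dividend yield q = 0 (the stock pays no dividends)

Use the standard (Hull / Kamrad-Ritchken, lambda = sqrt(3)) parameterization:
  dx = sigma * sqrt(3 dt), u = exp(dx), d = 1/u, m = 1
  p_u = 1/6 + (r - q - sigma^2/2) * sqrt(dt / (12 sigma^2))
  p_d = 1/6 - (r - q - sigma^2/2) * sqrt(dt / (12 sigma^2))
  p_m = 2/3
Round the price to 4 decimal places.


Answer: Price = V(0,0) = 6.0705

Derivation:
dt = T/N = 0.500000; dx = sigma*sqrt(3*dt) = 0.477650
u = exp(dx) = 1.612282; d = 1/u = 0.620239
p_u = 0.147798, p_m = 0.666667, p_d = 0.185535
Discount per step: exp(-r*dt) = 0.980199
Stock lattice S(k, j) with j the centered position index:
  k=0: S(0,+0) = 23.0000
  k=1: S(1,-1) = 14.2655; S(1,+0) = 23.0000; S(1,+1) = 37.0825
  k=2: S(2,-2) = 8.8480; S(2,-1) = 14.2655; S(2,+0) = 23.0000; S(2,+1) = 37.0825; S(2,+2) = 59.7874
  k=3: S(3,-3) = 5.4879; S(3,-2) = 8.8480; S(3,-1) = 14.2655; S(3,+0) = 23.0000; S(3,+1) = 37.0825; S(3,+2) = 59.7874; S(3,+3) = 96.3942
Terminal payoffs V(N, j) = max(S_T - K, 0):
  V(3,-3) = 0.000000; V(3,-2) = 0.000000; V(3,-1) = 0.000000; V(3,+0) = 2.500000; V(3,+1) = 16.582484; V(3,+2) = 39.287417; V(3,+3) = 75.894169
Backward induction: V(k, j) = exp(-r*dt) * [p_u * V(k+1, j+1) + p_m * V(k+1, j) + p_d * V(k+1, j-1)]
  V(2,-2) = exp(-r*dt) * [p_u*0.000000 + p_m*0.000000 + p_d*0.000000] = 0.000000
  V(2,-1) = exp(-r*dt) * [p_u*2.500000 + p_m*0.000000 + p_d*0.000000] = 0.362179
  V(2,+0) = exp(-r*dt) * [p_u*16.582484 + p_m*2.500000 + p_d*0.000000] = 4.035996
  V(2,+1) = exp(-r*dt) * [p_u*39.287417 + p_m*16.582484 + p_d*2.500000] = 16.982372
  V(2,+2) = exp(-r*dt) * [p_u*75.894169 + p_m*39.287417 + p_d*16.582484] = 39.683608
  V(1,-1) = exp(-r*dt) * [p_u*4.035996 + p_m*0.362179 + p_d*0.000000] = 0.821373
  V(1,+0) = exp(-r*dt) * [p_u*16.982372 + p_m*4.035996 + p_d*0.362179] = 5.163516
  V(1,+1) = exp(-r*dt) * [p_u*39.683608 + p_m*16.982372 + p_d*4.035996] = 17.580421
  V(0,+0) = exp(-r*dt) * [p_u*17.580421 + p_m*5.163516 + p_d*0.821373] = 6.070462


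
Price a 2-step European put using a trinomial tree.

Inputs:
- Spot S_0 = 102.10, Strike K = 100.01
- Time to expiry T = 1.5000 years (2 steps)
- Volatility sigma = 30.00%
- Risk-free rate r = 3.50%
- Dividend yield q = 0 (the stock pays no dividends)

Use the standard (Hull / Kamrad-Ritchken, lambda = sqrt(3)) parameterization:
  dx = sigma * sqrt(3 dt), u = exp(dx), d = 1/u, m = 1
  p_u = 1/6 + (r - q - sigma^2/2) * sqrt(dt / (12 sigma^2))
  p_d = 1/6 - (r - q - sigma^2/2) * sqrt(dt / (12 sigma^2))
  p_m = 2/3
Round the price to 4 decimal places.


Answer: Price = V(0,0) = 9.4286

Derivation:
dt = T/N = 0.750000; dx = sigma*sqrt(3*dt) = 0.450000
u = exp(dx) = 1.568312; d = 1/u = 0.637628
p_u = 0.158333, p_m = 0.666667, p_d = 0.175000
Discount per step: exp(-r*dt) = 0.974092
Stock lattice S(k, j) with j the centered position index:
  k=0: S(0,+0) = 102.1000
  k=1: S(1,-1) = 65.1018; S(1,+0) = 102.1000; S(1,+1) = 160.1247
  k=2: S(2,-2) = 41.5108; S(2,-1) = 65.1018; S(2,+0) = 102.1000; S(2,+1) = 160.1247; S(2,+2) = 251.1255
Terminal payoffs V(N, j) = max(K - S_T, 0):
  V(2,-2) = 58.499238; V(2,-1) = 34.908166; V(2,+0) = 0.000000; V(2,+1) = 0.000000; V(2,+2) = 0.000000
Backward induction: V(k, j) = exp(-r*dt) * [p_u * V(k+1, j+1) + p_m * V(k+1, j) + p_d * V(k+1, j-1)]
  V(1,-1) = exp(-r*dt) * [p_u*0.000000 + p_m*34.908166 + p_d*58.499238] = 32.641298
  V(1,+0) = exp(-r*dt) * [p_u*0.000000 + p_m*0.000000 + p_d*34.908166] = 5.950656
  V(1,+1) = exp(-r*dt) * [p_u*0.000000 + p_m*0.000000 + p_d*0.000000] = 0.000000
  V(0,+0) = exp(-r*dt) * [p_u*0.000000 + p_m*5.950656 + p_d*32.641298] = 9.428555


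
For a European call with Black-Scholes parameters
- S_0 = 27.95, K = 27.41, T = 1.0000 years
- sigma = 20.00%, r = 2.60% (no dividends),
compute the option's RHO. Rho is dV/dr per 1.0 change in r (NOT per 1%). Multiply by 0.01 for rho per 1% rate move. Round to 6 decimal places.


Answer: Rho = 14.708513

Derivation:
d1 = 0.3275464464; d2 = 0.1275464464
phi(d1) = 0.3781055572; exp(-qT) = 1.0000000000; exp(-rT) = 0.9743350896
N(d2) = 0.5507460428
Rho = K*T*exp(-rT)*N(d2) = 27.4100 * 1.0000 * 0.9743350896 * 0.5507460428 = 14.708513


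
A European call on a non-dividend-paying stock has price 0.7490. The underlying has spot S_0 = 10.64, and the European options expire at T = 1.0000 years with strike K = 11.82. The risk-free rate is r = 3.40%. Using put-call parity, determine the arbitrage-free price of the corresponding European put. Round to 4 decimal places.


Answer: Put price = 1.5339

Derivation:
Put-call parity: C - P = S_0 * exp(-qT) - K * exp(-rT).
S_0 * exp(-qT) = 10.6400 * 1.00000000 = 10.64000000
K * exp(-rT) = 11.8200 * 0.96657150 = 11.42487518
P = C - S*exp(-qT) + K*exp(-rT)
P = 0.7490 - 10.64000000 + 11.42487518 = 1.5339


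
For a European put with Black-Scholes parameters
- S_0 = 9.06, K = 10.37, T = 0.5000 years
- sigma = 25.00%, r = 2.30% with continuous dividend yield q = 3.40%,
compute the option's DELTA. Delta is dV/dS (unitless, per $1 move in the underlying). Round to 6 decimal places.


d1 = -0.7066706501; d2 = -0.8834473454
phi(d1) = 0.3107923617; exp(-qT) = 0.9831436846; exp(-rT) = 0.9885658722
N(-d1) = 0.7601144136
Delta = -exp(-qT) * N(-d1) = -0.9831436846 * 0.7601144136 = -0.747302

Answer: Delta = -0.747302


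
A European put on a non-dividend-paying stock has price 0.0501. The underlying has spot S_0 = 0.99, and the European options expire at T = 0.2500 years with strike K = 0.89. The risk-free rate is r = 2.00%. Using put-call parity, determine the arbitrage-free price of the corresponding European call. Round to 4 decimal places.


Answer: Call price = 0.1545

Derivation:
Put-call parity: C - P = S_0 * exp(-qT) - K * exp(-rT).
S_0 * exp(-qT) = 0.9900 * 1.00000000 = 0.99000000
K * exp(-rT) = 0.8900 * 0.99501248 = 0.88556111
C = P + S*exp(-qT) - K*exp(-rT)
C = 0.0501 + 0.99000000 - 0.88556111 = 0.1545


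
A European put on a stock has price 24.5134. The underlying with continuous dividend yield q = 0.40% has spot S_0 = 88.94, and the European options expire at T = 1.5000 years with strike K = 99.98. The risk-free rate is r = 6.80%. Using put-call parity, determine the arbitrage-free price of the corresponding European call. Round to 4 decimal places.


Answer: Call price = 22.6365

Derivation:
Put-call parity: C - P = S_0 * exp(-qT) - K * exp(-rT).
S_0 * exp(-qT) = 88.9400 * 0.99401796 = 88.40795772
K * exp(-rT) = 99.9800 * 0.90302955 = 90.28489458
C = P + S*exp(-qT) - K*exp(-rT)
C = 24.5134 + 88.40795772 - 90.28489458 = 22.6365


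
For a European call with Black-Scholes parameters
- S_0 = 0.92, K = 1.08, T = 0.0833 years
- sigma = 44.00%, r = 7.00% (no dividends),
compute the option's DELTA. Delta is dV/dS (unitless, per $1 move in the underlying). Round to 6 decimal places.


d1 = -1.1532113041; d2 = -1.2802029574
phi(d1) = 0.2051760908; exp(-qT) = 1.0000000000; exp(-rT) = 0.9941859673
N(d1) = 0.1244118324
Delta = exp(-qT) * N(d1) = 1.0000000000 * 0.1244118324 = 0.124412

Answer: Delta = 0.124412


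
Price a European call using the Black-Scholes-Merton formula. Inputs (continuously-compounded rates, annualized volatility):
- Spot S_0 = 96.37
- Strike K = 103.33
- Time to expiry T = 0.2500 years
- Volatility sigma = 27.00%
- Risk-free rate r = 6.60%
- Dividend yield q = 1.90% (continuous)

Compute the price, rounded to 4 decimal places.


d1 = (ln(S/K) + (r - q + 0.5*sigma^2) * T) / (sigma * sqrt(T)) = -0.36200222
d2 = d1 - sigma * sqrt(T) = -0.49700222
exp(-rT) = 0.98363538; exp(-qT) = 0.99526126
C = S_0 * exp(-qT) * N(d1) - K * exp(-rT) * N(d2)
N(d1) = 0.35867518; N(d2) = 0.30959374
C = 96.3700 * 0.99526126 * 0.35867518 - 103.3300 * 0.98363538 * 0.30959374 = 2.9349

Answer: Price = 2.9349


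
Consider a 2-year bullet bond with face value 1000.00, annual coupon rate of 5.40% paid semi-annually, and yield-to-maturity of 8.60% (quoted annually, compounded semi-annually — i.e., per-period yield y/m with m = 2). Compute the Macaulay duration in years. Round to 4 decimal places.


Coupon per period c = face * coupon_rate / m = 27.000000
Periods per year m = 2; per-period yield y/m = 0.043000
Number of cashflows N = 4
Cashflows (t years, CF_t, discount factor 1/(1+y/m)^(m*t), PV):
  t = 0.5000: CF_t = 27.000000, DF = 0.958773, PV = 25.886865
  t = 1.0000: CF_t = 27.000000, DF = 0.919245, PV = 24.819621
  t = 1.5000: CF_t = 27.000000, DF = 0.881347, PV = 23.796377
  t = 2.0000: CF_t = 1027.000000, DF = 0.845012, PV = 867.827104
Price P = sum_t PV_t = 942.329967
Macaulay numerator sum_t t * PV_t:
  t * PV_t at t = 0.5000: 12.943432
  t * PV_t at t = 1.0000: 24.819621
  t * PV_t at t = 1.5000: 35.694565
  t * PV_t at t = 2.0000: 1735.654208
Macaulay duration D = (sum_t t * PV_t) / P = 1809.111827 / 942.329967 = 1.919828

Answer: Macaulay duration = 1.9198 years


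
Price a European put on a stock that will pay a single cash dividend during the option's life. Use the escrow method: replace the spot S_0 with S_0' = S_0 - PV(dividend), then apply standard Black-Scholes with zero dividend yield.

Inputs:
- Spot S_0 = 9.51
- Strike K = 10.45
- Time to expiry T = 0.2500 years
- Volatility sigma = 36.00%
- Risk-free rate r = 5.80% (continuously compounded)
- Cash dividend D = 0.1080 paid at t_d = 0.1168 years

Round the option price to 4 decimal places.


Answer: Price = 1.2432

Derivation:
PV(D) = D * exp(-r * t_d) = 0.1080 * 0.99324849 = 0.10727084
S_0' = S_0 - PV(D) = 9.5100 - 0.10727084 = 9.40272916
d1 = (ln(S_0'/K) + (r + sigma^2/2)*T) / (sigma*sqrt(T)) = -0.41612219
d2 = d1 - sigma*sqrt(T) = -0.59612219
exp(-rT) = 0.98560462
N(-d1) = 0.66133970; N(-d2) = 0.72445320
P = K * exp(-rT) * N(-d2) - S_0' * N(-d1) = 10.4500 * 0.98560462 * 0.72445320 - 9.40272916 * 0.66133970 = 1.2432


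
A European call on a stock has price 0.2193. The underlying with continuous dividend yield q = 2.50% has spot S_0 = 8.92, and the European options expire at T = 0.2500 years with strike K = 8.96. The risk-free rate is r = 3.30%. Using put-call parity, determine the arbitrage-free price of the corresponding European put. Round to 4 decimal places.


Put-call parity: C - P = S_0 * exp(-qT) - K * exp(-rT).
S_0 * exp(-qT) = 8.9200 * 0.99376949 = 8.86442386
K * exp(-rT) = 8.9600 * 0.99178394 = 8.88638408
P = C - S*exp(-qT) + K*exp(-rT)
P = 0.2193 - 8.86442386 + 8.88638408 = 0.2413

Answer: Put price = 0.2413


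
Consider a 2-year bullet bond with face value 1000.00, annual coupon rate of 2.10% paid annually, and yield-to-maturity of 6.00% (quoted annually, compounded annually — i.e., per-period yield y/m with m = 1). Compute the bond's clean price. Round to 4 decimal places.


Coupon per period c = face * coupon_rate / m = 21.000000
Periods per year m = 1; per-period yield y/m = 0.060000
Number of cashflows N = 2
Cashflows (t years, CF_t, discount factor 1/(1+y/m)^(m*t), PV):
  t = 1.0000: CF_t = 21.000000, DF = 0.943396, PV = 19.811321
  t = 2.0000: CF_t = 1021.000000, DF = 0.889996, PV = 908.686365
Price P = sum_t PV_t = 928.497686

Answer: Price = 928.4977


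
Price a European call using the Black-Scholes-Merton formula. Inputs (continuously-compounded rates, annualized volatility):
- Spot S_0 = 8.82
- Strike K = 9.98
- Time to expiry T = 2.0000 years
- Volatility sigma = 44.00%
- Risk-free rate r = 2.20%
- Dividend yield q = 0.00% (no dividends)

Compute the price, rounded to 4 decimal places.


d1 = (ln(S/K) + (r - q + 0.5*sigma^2) * T) / (sigma * sqrt(T)) = 0.18326726
d2 = d1 - sigma * sqrt(T) = -0.43898671
exp(-rT) = 0.95695396; exp(-qT) = 1.00000000
C = S_0 * exp(-qT) * N(d1) - K * exp(-rT) * N(d2)
N(d1) = 0.57270584; N(d2) = 0.33033558
C = 8.8200 * 1.00000000 * 0.57270584 - 9.9800 * 0.95695396 * 0.33033558 = 1.8964

Answer: Price = 1.8964


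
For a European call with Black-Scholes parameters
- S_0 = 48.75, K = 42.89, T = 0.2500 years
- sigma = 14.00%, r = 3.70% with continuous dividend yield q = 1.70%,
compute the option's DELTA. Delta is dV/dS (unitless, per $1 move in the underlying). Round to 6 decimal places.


Answer: Delta = 0.969434

Derivation:
d1 = 1.9359499845; d2 = 1.8659499845
phi(d1) = 0.0612439810; exp(-qT) = 0.9957590185; exp(-rT) = 0.9907926496
N(d1) = 0.9735630865
Delta = exp(-qT) * N(d1) = 0.9957590185 * 0.9735630865 = 0.969434


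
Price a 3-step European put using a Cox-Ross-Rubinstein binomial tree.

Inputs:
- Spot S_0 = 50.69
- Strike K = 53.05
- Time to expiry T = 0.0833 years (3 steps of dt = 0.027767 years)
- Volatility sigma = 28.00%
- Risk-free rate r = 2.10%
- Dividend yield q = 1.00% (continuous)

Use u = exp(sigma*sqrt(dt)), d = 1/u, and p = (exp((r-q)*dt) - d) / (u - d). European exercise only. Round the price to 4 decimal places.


dt = T/N = 0.027767
u = exp(sigma*sqrt(dt)) = 1.047763; d = 1/u = 0.954414
p = (exp((r-q)*dt) - d) / (u - d) = 0.491610
Discount per step: exp(-r*dt) = 0.999417
Stock lattice S(k, i) with i counting down-moves:
  k=0: S(0,0) = 50.6900
  k=1: S(1,0) = 53.1111; S(1,1) = 48.3793
  k=2: S(2,0) = 55.6478; S(2,1) = 50.6900; S(2,2) = 46.1739
  k=3: S(3,0) = 58.3057; S(3,1) = 53.1111; S(3,2) = 48.3793; S(3,3) = 44.0690
Terminal payoffs V(N, i) = max(K - S_T, 0):
  V(3,0) = 0.000000; V(3,1) = 0.000000; V(3,2) = 4.670735; V(3,3) = 8.980997
Backward induction: V(k, i) = exp(-r*dt) * [p * V(k+1, i) + (1-p) * V(k+1, i+1)].
  V(2,0) = exp(-r*dt) * [p*0.000000 + (1-p)*0.000000] = 0.000000
  V(2,1) = exp(-r*dt) * [p*0.000000 + (1-p)*4.670735] = 2.373169
  V(2,2) = exp(-r*dt) * [p*4.670735 + (1-p)*8.980997] = 6.858028
  V(1,0) = exp(-r*dt) * [p*0.000000 + (1-p)*2.373169] = 1.205792
  V(1,1) = exp(-r*dt) * [p*2.373169 + (1-p)*6.858028] = 4.650513
  V(0,0) = exp(-r*dt) * [p*1.205792 + (1-p)*4.650513] = 2.955329

Answer: Price = V(0,0) = 2.9553


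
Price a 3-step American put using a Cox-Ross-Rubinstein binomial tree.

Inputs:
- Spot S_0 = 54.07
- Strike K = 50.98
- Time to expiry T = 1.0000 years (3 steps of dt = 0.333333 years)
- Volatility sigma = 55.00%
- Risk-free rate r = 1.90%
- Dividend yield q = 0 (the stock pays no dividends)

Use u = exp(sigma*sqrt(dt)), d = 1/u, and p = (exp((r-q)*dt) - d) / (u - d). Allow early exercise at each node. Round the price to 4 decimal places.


Answer: Price = V(0,0) = 10.3170

Derivation:
dt = T/N = 0.333333
u = exp(sigma*sqrt(dt)) = 1.373748; d = 1/u = 0.727936
p = (exp((r-q)*dt) - d) / (u - d) = 0.431113
Discount per step: exp(-r*dt) = 0.993687
Stock lattice S(k, i) with i counting down-moves:
  k=0: S(0,0) = 54.0700
  k=1: S(1,0) = 74.2785; S(1,1) = 39.3595
  k=2: S(2,0) = 102.0400; S(2,1) = 54.0700; S(2,2) = 28.6512
  k=3: S(3,0) = 140.1772; S(3,1) = 74.2785; S(3,2) = 39.3595; S(3,3) = 20.8562
Terminal payoffs V(N, i) = max(K - S_T, 0):
  V(3,0) = 0.000000; V(3,1) = 0.000000; V(3,2) = 11.620520; V(3,3) = 30.123794
Backward induction: V(k, i) = exp(-r*dt) * [p * V(k+1, i) + (1-p) * V(k+1, i+1)]; then take max(V_cont, immediate exercise) for American.
  V(2,0) = exp(-r*dt) * [p*0.000000 + (1-p)*0.000000] = 0.000000; exercise = 0.000000; V(2,0) = max -> 0.000000
  V(2,1) = exp(-r*dt) * [p*0.000000 + (1-p)*11.620520] = 6.569031; exercise = 0.000000; V(2,1) = max -> 6.569031
  V(2,2) = exp(-r*dt) * [p*11.620520 + (1-p)*30.123794] = 22.006979; exercise = 22.328832; V(2,2) = max -> 22.328832
  V(1,0) = exp(-r*dt) * [p*0.000000 + (1-p)*6.569031] = 3.713446; exercise = 0.000000; V(1,0) = max -> 3.713446
  V(1,1) = exp(-r*dt) * [p*6.569031 + (1-p)*22.328832] = 15.436508; exercise = 11.620520; V(1,1) = max -> 15.436508
  V(0,0) = exp(-r*dt) * [p*3.713446 + (1-p)*15.436508] = 10.316999; exercise = 0.000000; V(0,0) = max -> 10.316999


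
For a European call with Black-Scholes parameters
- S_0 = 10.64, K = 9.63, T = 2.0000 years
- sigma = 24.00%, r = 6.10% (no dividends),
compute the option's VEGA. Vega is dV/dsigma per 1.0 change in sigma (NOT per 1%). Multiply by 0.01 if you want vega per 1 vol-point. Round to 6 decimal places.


Answer: Vega = 4.278432

Derivation:
d1 = 0.8230052893; d2 = 0.4835940344
phi(d1) = 0.2843335135; exp(-qT) = 1.0000000000; exp(-rT) = 0.8851483685
Vega = S * exp(-qT) * phi(d1) * sqrt(T) = 10.6400 * 1.0000000000 * 0.2843335135 * 1.4142135624 = 4.278432


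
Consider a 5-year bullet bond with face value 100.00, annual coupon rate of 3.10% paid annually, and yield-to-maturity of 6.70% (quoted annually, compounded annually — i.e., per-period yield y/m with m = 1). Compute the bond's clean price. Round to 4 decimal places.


Coupon per period c = face * coupon_rate / m = 3.100000
Periods per year m = 1; per-period yield y/m = 0.067000
Number of cashflows N = 5
Cashflows (t years, CF_t, discount factor 1/(1+y/m)^(m*t), PV):
  t = 1.0000: CF_t = 3.100000, DF = 0.937207, PV = 2.905342
  t = 2.0000: CF_t = 3.100000, DF = 0.878357, PV = 2.722907
  t = 3.0000: CF_t = 3.100000, DF = 0.823203, PV = 2.551928
  t = 4.0000: CF_t = 3.100000, DF = 0.771511, PV = 2.391685
  t = 5.0000: CF_t = 103.100000, DF = 0.723066, PV = 74.548098
Price P = sum_t PV_t = 85.119961

Answer: Price = 85.1200


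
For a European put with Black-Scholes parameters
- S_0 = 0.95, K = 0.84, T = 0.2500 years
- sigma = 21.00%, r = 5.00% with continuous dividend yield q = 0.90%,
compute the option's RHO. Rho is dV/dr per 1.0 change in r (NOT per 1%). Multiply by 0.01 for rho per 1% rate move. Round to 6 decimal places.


d1 = 1.3221199310; d2 = 1.2171199310
phi(d1) = 0.1664701792; exp(-qT) = 0.9977525294; exp(-rT) = 0.9875778005
N(-d2) = 0.1117792942
Rho = -K*T*exp(-rT)*N(-d2) = -0.8400 * 0.2500 * 0.9875778005 * 0.1117792942 = -0.023182

Answer: Rho = -0.023182


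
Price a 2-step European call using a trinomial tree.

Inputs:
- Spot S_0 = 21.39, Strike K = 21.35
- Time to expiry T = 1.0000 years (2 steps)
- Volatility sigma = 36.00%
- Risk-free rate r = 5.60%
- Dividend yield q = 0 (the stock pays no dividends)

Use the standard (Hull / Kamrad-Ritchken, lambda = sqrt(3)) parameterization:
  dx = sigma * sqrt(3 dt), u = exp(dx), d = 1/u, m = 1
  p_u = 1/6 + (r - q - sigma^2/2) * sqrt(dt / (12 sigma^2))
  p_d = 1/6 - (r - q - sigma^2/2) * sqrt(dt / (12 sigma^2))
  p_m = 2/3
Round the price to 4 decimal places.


Answer: Price = V(0,0) = 3.1922

Derivation:
dt = T/N = 0.500000; dx = sigma*sqrt(3*dt) = 0.440908
u = exp(dx) = 1.554118; d = 1/u = 0.643452
p_u = 0.161677, p_m = 0.666667, p_d = 0.171656
Discount per step: exp(-r*dt) = 0.972388
Stock lattice S(k, j) with j the centered position index:
  k=0: S(0,+0) = 21.3900
  k=1: S(1,-1) = 13.7634; S(1,+0) = 21.3900; S(1,+1) = 33.2426
  k=2: S(2,-2) = 8.8561; S(2,-1) = 13.7634; S(2,+0) = 21.3900; S(2,+1) = 33.2426; S(2,+2) = 51.6629
Terminal payoffs V(N, j) = max(S_T - K, 0):
  V(2,-2) = 0.000000; V(2,-1) = 0.000000; V(2,+0) = 0.040000; V(2,+1) = 11.892583; V(2,+2) = 30.312895
Backward induction: V(k, j) = exp(-r*dt) * [p_u * V(k+1, j+1) + p_m * V(k+1, j) + p_d * V(k+1, j-1)]
  V(1,-1) = exp(-r*dt) * [p_u*0.040000 + p_m*0.000000 + p_d*0.000000] = 0.006289
  V(1,+0) = exp(-r*dt) * [p_u*11.892583 + p_m*0.040000 + p_d*0.000000] = 1.895597
  V(1,+1) = exp(-r*dt) * [p_u*30.312895 + p_m*11.892583 + p_d*0.040000] = 12.481725
  V(0,+0) = exp(-r*dt) * [p_u*12.481725 + p_m*1.895597 + p_d*0.006289] = 3.192174


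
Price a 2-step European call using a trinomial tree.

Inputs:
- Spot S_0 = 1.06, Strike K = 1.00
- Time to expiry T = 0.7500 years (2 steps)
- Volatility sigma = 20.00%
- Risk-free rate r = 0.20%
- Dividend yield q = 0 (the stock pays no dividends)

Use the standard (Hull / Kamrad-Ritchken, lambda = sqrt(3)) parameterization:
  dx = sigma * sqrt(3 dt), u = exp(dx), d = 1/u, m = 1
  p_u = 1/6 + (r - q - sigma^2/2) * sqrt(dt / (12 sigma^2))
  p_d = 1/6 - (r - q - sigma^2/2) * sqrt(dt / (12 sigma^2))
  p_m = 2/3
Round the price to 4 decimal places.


dt = T/N = 0.375000; dx = sigma*sqrt(3*dt) = 0.212132
u = exp(dx) = 1.236311; d = 1/u = 0.808858
p_u = 0.150757, p_m = 0.666667, p_d = 0.182577
Discount per step: exp(-r*dt) = 0.999250
Stock lattice S(k, j) with j the centered position index:
  k=0: S(0,+0) = 1.0600
  k=1: S(1,-1) = 0.8574; S(1,+0) = 1.0600; S(1,+1) = 1.3105
  k=2: S(2,-2) = 0.6935; S(2,-1) = 0.8574; S(2,+0) = 1.0600; S(2,+1) = 1.3105; S(2,+2) = 1.6202
Terminal payoffs V(N, j) = max(S_T - K, 0):
  V(2,-2) = 0.000000; V(2,-1) = 0.000000; V(2,+0) = 0.060000; V(2,+1) = 0.310490; V(2,+2) = 0.620173
Backward induction: V(k, j) = exp(-r*dt) * [p_u * V(k+1, j+1) + p_m * V(k+1, j) + p_d * V(k+1, j-1)]
  V(1,-1) = exp(-r*dt) * [p_u*0.060000 + p_m*0.000000 + p_d*0.000000] = 0.009039
  V(1,+0) = exp(-r*dt) * [p_u*0.310490 + p_m*0.060000 + p_d*0.000000] = 0.086743
  V(1,+1) = exp(-r*dt) * [p_u*0.620173 + p_m*0.310490 + p_d*0.060000] = 0.311210
  V(0,+0) = exp(-r*dt) * [p_u*0.311210 + p_m*0.086743 + p_d*0.009039] = 0.106316

Answer: Price = V(0,0) = 0.1063


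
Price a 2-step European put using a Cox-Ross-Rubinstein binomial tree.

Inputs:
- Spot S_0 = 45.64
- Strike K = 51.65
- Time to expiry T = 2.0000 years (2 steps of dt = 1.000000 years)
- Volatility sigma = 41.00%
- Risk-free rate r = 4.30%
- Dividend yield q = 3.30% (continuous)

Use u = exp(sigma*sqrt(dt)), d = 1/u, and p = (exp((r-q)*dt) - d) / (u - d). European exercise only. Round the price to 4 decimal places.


dt = T/N = 1.000000
u = exp(sigma*sqrt(dt)) = 1.506818; d = 1/u = 0.663650
p = (exp((r-q)*dt) - d) / (u - d) = 0.410832
Discount per step: exp(-r*dt) = 0.957911
Stock lattice S(k, i) with i counting down-moves:
  k=0: S(0,0) = 45.6400
  k=1: S(1,0) = 68.7712; S(1,1) = 30.2890
  k=2: S(2,0) = 103.6256; S(2,1) = 45.6400; S(2,2) = 20.1013
Terminal payoffs V(N, i) = max(K - S_T, 0):
  V(2,0) = 0.000000; V(2,1) = 6.010000; V(2,2) = 31.548699
Backward induction: V(k, i) = exp(-r*dt) * [p * V(k+1, i) + (1-p) * V(k+1, i+1)].
  V(1,0) = exp(-r*dt) * [p*0.000000 + (1-p)*6.010000] = 3.391870
  V(1,1) = exp(-r*dt) * [p*6.010000 + (1-p)*31.548699] = 20.170350
  V(0,0) = exp(-r*dt) * [p*3.391870 + (1-p)*20.170350] = 12.718400

Answer: Price = V(0,0) = 12.7184


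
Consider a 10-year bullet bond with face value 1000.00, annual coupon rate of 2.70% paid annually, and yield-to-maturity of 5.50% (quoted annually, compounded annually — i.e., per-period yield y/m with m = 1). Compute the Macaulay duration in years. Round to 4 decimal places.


Coupon per period c = face * coupon_rate / m = 27.000000
Periods per year m = 1; per-period yield y/m = 0.055000
Number of cashflows N = 10
Cashflows (t years, CF_t, discount factor 1/(1+y/m)^(m*t), PV):
  t = 1.0000: CF_t = 27.000000, DF = 0.947867, PV = 25.592417
  t = 2.0000: CF_t = 27.000000, DF = 0.898452, PV = 24.258215
  t = 3.0000: CF_t = 27.000000, DF = 0.851614, PV = 22.993569
  t = 4.0000: CF_t = 27.000000, DF = 0.807217, PV = 21.794852
  t = 5.0000: CF_t = 27.000000, DF = 0.765134, PV = 20.658628
  t = 6.0000: CF_t = 27.000000, DF = 0.725246, PV = 19.581637
  t = 7.0000: CF_t = 27.000000, DF = 0.687437, PV = 18.560794
  t = 8.0000: CF_t = 27.000000, DF = 0.651599, PV = 17.593170
  t = 9.0000: CF_t = 27.000000, DF = 0.617629, PV = 16.675990
  t = 10.0000: CF_t = 1027.000000, DF = 0.585431, PV = 601.237205
Price P = sum_t PV_t = 788.946477
Macaulay numerator sum_t t * PV_t:
  t * PV_t at t = 1.0000: 25.592417
  t * PV_t at t = 2.0000: 48.516430
  t * PV_t at t = 3.0000: 68.980707
  t * PV_t at t = 4.0000: 87.179408
  t * PV_t at t = 5.0000: 103.293138
  t * PV_t at t = 6.0000: 117.489825
  t * PV_t at t = 7.0000: 129.925557
  t * PV_t at t = 8.0000: 140.745356
  t * PV_t at t = 9.0000: 150.083910
  t * PV_t at t = 10.0000: 6012.372051
Macaulay duration D = (sum_t t * PV_t) / P = 6884.178799 / 788.946477 = 8.725787

Answer: Macaulay duration = 8.7258 years


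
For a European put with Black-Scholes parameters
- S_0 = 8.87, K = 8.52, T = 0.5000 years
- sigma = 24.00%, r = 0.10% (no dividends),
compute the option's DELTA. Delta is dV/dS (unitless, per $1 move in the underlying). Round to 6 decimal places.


d1 = 0.3250243159; d2 = 0.1553186884
phi(d1) = 0.3784168413; exp(-qT) = 1.0000000000; exp(-rT) = 0.9995001250
N(-d1) = 0.3725813343
Delta = -exp(-qT) * N(-d1) = -1.0000000000 * 0.3725813343 = -0.372581

Answer: Delta = -0.372581


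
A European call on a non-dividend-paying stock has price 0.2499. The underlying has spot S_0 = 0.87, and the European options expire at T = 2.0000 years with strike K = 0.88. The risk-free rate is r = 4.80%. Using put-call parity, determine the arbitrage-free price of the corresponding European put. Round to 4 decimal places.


Put-call parity: C - P = S_0 * exp(-qT) - K * exp(-rT).
S_0 * exp(-qT) = 0.8700 * 1.00000000 = 0.87000000
K * exp(-rT) = 0.8800 * 0.90846402 = 0.79944833
P = C - S*exp(-qT) + K*exp(-rT)
P = 0.2499 - 0.87000000 + 0.79944833 = 0.1793

Answer: Put price = 0.1793
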